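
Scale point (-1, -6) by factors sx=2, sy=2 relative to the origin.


Scaling: (x*sx, y*sy) = (-1*2, -6*2) = (-2, -12)

(-2, -12)


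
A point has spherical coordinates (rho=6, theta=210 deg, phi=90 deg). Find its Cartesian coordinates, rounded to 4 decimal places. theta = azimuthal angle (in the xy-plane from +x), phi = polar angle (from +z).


x = 6 * sin(90) * cos(210) = -5.1962
y = 6 * sin(90) * sin(210) = -3
z = 6 * cos(90) = 0

(-5.1962, -3, 0)


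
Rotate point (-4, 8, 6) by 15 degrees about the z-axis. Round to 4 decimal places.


x' = -4*cos(15) - 8*sin(15) = -5.9343
y' = -4*sin(15) + 8*cos(15) = 6.6921
z' = 6

(-5.9343, 6.6921, 6)


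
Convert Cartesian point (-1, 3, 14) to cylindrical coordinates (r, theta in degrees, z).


r = sqrt((-1)^2 + 3^2) = 3.1623
theta = atan2(3, -1) = 108.4349 deg
z = 14

r = 3.1623, theta = 108.4349 deg, z = 14


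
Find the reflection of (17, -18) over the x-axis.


Reflection across x-axis: (x, y) -> (x, -y)
(17, -18) -> (17, 18)

(17, 18)


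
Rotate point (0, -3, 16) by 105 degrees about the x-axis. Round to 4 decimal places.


x' = 0
y' = -3*cos(105) - 16*sin(105) = -14.6784
z' = -3*sin(105) + 16*cos(105) = -7.0389

(0, -14.6784, -7.0389)


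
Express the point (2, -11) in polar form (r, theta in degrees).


r = sqrt(2^2 + (-11)^2) = 11.1803
theta = atan2(-11, 2) = 280.3048 degrees

r = 11.1803, theta = 280.3048 degrees


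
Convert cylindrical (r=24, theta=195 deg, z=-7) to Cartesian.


x = 24 * cos(195) = -23.1822
y = 24 * sin(195) = -6.2117
z = -7

(-23.1822, -6.2117, -7)


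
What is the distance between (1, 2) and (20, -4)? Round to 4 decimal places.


d = sqrt((20-1)^2 + (-4-2)^2) = 19.9249

19.9249


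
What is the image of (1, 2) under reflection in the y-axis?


Reflection across y-axis: (x, y) -> (-x, y)
(1, 2) -> (-1, 2)

(-1, 2)


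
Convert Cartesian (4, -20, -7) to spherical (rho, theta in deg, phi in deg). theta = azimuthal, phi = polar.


rho = sqrt(4^2 + (-20)^2 + (-7)^2) = 21.5639
theta = atan2(-20, 4) = 281.3099 deg
phi = acos(-7/21.5639) = 108.9424 deg

rho = 21.5639, theta = 281.3099 deg, phi = 108.9424 deg


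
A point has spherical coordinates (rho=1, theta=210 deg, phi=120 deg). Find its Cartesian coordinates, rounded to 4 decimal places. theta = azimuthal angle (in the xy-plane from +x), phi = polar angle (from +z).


x = 1 * sin(120) * cos(210) = -0.75
y = 1 * sin(120) * sin(210) = -0.433
z = 1 * cos(120) = -0.5

(-0.75, -0.433, -0.5)


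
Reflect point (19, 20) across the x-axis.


Reflection across x-axis: (x, y) -> (x, -y)
(19, 20) -> (19, -20)

(19, -20)


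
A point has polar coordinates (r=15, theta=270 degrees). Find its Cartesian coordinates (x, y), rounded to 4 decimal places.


x = 15 * cos(270) = 0
y = 15 * sin(270) = -15

(0, -15)


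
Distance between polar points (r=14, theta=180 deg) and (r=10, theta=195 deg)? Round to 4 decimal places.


d = sqrt(r1^2 + r2^2 - 2*r1*r2*cos(t2-t1))
d = sqrt(14^2 + 10^2 - 2*14*10*cos(195-180)) = 5.0538

5.0538


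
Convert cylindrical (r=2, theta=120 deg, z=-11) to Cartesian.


x = 2 * cos(120) = -1
y = 2 * sin(120) = 1.7321
z = -11

(-1, 1.7321, -11)


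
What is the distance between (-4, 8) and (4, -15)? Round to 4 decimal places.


d = sqrt((4--4)^2 + (-15-8)^2) = 24.3516

24.3516


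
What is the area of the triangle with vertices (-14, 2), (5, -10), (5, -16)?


Area = |x1(y2-y3) + x2(y3-y1) + x3(y1-y2)| / 2
= |-14*(-10--16) + 5*(-16-2) + 5*(2--10)| / 2
= 57

57


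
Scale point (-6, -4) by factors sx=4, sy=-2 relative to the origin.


Scaling: (x*sx, y*sy) = (-6*4, -4*-2) = (-24, 8)

(-24, 8)


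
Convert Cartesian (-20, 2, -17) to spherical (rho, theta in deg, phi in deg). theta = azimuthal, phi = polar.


rho = sqrt((-20)^2 + 2^2 + (-17)^2) = 26.3249
theta = atan2(2, -20) = 174.2894 deg
phi = acos(-17/26.3249) = 130.2239 deg

rho = 26.3249, theta = 174.2894 deg, phi = 130.2239 deg


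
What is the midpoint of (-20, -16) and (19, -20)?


Midpoint = ((-20+19)/2, (-16+-20)/2) = (-0.5, -18)

(-0.5, -18)


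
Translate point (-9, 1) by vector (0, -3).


Translation: (x+dx, y+dy) = (-9+0, 1+-3) = (-9, -2)

(-9, -2)


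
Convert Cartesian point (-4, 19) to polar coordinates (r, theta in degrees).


r = sqrt((-4)^2 + 19^2) = 19.4165
theta = atan2(19, -4) = 101.8887 degrees

r = 19.4165, theta = 101.8887 degrees


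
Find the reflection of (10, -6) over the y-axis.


Reflection across y-axis: (x, y) -> (-x, y)
(10, -6) -> (-10, -6)

(-10, -6)


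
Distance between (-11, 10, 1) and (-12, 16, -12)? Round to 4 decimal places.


d = sqrt((-12--11)^2 + (16-10)^2 + (-12-1)^2) = 14.3527

14.3527


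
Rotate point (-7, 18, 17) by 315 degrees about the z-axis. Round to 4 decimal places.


x' = -7*cos(315) - 18*sin(315) = 7.7782
y' = -7*sin(315) + 18*cos(315) = 17.6777
z' = 17

(7.7782, 17.6777, 17)


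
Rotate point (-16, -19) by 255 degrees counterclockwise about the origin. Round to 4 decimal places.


x' = -16*cos(255) - -19*sin(255) = -14.2115
y' = -16*sin(255) + -19*cos(255) = 20.3724

(-14.2115, 20.3724)


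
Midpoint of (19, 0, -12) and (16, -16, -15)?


Midpoint = ((19+16)/2, (0+-16)/2, (-12+-15)/2) = (17.5, -8, -13.5)

(17.5, -8, -13.5)


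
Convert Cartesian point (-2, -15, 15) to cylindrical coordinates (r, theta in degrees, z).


r = sqrt((-2)^2 + (-15)^2) = 15.1327
theta = atan2(-15, -2) = 262.4054 deg
z = 15

r = 15.1327, theta = 262.4054 deg, z = 15


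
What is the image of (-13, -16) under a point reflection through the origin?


Reflection through origin: (x, y) -> (-x, -y)
(-13, -16) -> (13, 16)

(13, 16)


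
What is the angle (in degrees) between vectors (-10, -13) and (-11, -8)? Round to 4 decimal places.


dot = -10*-11 + -13*-8 = 214
|u| = 16.4012, |v| = 13.6015
cos(angle) = 0.9593
angle = 16.404 degrees

16.404 degrees


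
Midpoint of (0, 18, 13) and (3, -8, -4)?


Midpoint = ((0+3)/2, (18+-8)/2, (13+-4)/2) = (1.5, 5, 4.5)

(1.5, 5, 4.5)


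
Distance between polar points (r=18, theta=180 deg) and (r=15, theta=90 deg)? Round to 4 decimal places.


d = sqrt(r1^2 + r2^2 - 2*r1*r2*cos(t2-t1))
d = sqrt(18^2 + 15^2 - 2*18*15*cos(90-180)) = 23.4307

23.4307


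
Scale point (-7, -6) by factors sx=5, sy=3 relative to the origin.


Scaling: (x*sx, y*sy) = (-7*5, -6*3) = (-35, -18)

(-35, -18)


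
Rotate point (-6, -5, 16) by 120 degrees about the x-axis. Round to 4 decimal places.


x' = -6
y' = -5*cos(120) - 16*sin(120) = -11.3564
z' = -5*sin(120) + 16*cos(120) = -12.3301

(-6, -11.3564, -12.3301)


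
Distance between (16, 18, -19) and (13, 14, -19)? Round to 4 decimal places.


d = sqrt((13-16)^2 + (14-18)^2 + (-19--19)^2) = 5

5


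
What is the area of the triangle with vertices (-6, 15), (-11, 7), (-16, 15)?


Area = |x1(y2-y3) + x2(y3-y1) + x3(y1-y2)| / 2
= |-6*(7-15) + -11*(15-15) + -16*(15-7)| / 2
= 40

40


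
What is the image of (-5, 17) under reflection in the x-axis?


Reflection across x-axis: (x, y) -> (x, -y)
(-5, 17) -> (-5, -17)

(-5, -17)


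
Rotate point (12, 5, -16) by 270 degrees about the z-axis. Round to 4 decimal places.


x' = 12*cos(270) - 5*sin(270) = 5
y' = 12*sin(270) + 5*cos(270) = -12
z' = -16

(5, -12, -16)


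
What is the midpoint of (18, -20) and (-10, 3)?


Midpoint = ((18+-10)/2, (-20+3)/2) = (4, -8.5)

(4, -8.5)


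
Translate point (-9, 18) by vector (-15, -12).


Translation: (x+dx, y+dy) = (-9+-15, 18+-12) = (-24, 6)

(-24, 6)


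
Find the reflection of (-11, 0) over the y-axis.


Reflection across y-axis: (x, y) -> (-x, y)
(-11, 0) -> (11, 0)

(11, 0)


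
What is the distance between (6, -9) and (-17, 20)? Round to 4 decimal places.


d = sqrt((-17-6)^2 + (20--9)^2) = 37.0135

37.0135


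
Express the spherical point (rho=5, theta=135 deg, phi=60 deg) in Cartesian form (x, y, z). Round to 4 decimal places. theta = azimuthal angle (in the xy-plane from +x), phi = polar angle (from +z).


x = 5 * sin(60) * cos(135) = -3.0619
y = 5 * sin(60) * sin(135) = 3.0619
z = 5 * cos(60) = 2.5

(-3.0619, 3.0619, 2.5)


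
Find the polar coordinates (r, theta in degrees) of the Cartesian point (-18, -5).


r = sqrt((-18)^2 + (-5)^2) = 18.6815
theta = atan2(-5, -18) = 195.5241 degrees

r = 18.6815, theta = 195.5241 degrees


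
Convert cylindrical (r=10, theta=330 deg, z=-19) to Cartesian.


x = 10 * cos(330) = 8.6603
y = 10 * sin(330) = -5
z = -19

(8.6603, -5, -19)


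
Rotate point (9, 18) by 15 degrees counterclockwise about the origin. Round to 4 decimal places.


x' = 9*cos(15) - 18*sin(15) = 4.0346
y' = 9*sin(15) + 18*cos(15) = 19.716

(4.0346, 19.716)


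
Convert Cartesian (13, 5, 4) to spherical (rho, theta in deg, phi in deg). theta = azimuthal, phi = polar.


rho = sqrt(13^2 + 5^2 + 4^2) = 14.4914
theta = atan2(5, 13) = 21.0375 deg
phi = acos(4/14.4914) = 73.9768 deg

rho = 14.4914, theta = 21.0375 deg, phi = 73.9768 deg


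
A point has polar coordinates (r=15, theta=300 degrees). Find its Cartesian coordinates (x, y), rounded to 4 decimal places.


x = 15 * cos(300) = 7.5
y = 15 * sin(300) = -12.9904

(7.5, -12.9904)


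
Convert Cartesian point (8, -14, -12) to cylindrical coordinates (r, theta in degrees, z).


r = sqrt(8^2 + (-14)^2) = 16.1245
theta = atan2(-14, 8) = 299.7449 deg
z = -12

r = 16.1245, theta = 299.7449 deg, z = -12


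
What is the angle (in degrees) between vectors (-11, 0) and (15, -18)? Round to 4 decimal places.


dot = -11*15 + 0*-18 = -165
|u| = 11, |v| = 23.4307
cos(angle) = -0.6402
angle = 129.8056 degrees

129.8056 degrees


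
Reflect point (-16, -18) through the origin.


Reflection through origin: (x, y) -> (-x, -y)
(-16, -18) -> (16, 18)

(16, 18)


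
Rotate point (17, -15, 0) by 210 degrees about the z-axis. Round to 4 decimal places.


x' = 17*cos(210) - -15*sin(210) = -22.2224
y' = 17*sin(210) + -15*cos(210) = 4.4904
z' = 0

(-22.2224, 4.4904, 0)


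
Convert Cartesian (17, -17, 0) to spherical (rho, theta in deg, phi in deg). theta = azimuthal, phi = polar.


rho = sqrt(17^2 + (-17)^2 + 0^2) = 24.0416
theta = atan2(-17, 17) = 315 deg
phi = acos(0/24.0416) = 90 deg

rho = 24.0416, theta = 315 deg, phi = 90 deg


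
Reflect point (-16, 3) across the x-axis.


Reflection across x-axis: (x, y) -> (x, -y)
(-16, 3) -> (-16, -3)

(-16, -3)


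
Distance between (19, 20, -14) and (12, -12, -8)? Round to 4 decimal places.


d = sqrt((12-19)^2 + (-12-20)^2 + (-8--14)^2) = 33.3017

33.3017


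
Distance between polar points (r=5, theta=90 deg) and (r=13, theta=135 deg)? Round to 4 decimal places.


d = sqrt(r1^2 + r2^2 - 2*r1*r2*cos(t2-t1))
d = sqrt(5^2 + 13^2 - 2*5*13*cos(135-90)) = 10.1033

10.1033


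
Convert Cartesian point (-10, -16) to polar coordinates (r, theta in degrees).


r = sqrt((-10)^2 + (-16)^2) = 18.868
theta = atan2(-16, -10) = 237.9946 degrees

r = 18.868, theta = 237.9946 degrees


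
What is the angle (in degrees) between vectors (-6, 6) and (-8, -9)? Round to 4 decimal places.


dot = -6*-8 + 6*-9 = -6
|u| = 8.4853, |v| = 12.0416
cos(angle) = -0.0587
angle = 93.3665 degrees

93.3665 degrees


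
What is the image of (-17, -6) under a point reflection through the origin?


Reflection through origin: (x, y) -> (-x, -y)
(-17, -6) -> (17, 6)

(17, 6)


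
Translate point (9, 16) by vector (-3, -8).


Translation: (x+dx, y+dy) = (9+-3, 16+-8) = (6, 8)

(6, 8)


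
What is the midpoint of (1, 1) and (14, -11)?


Midpoint = ((1+14)/2, (1+-11)/2) = (7.5, -5)

(7.5, -5)


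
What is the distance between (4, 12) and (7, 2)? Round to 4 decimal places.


d = sqrt((7-4)^2 + (2-12)^2) = 10.4403

10.4403


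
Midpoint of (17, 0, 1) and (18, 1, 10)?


Midpoint = ((17+18)/2, (0+1)/2, (1+10)/2) = (17.5, 0.5, 5.5)

(17.5, 0.5, 5.5)


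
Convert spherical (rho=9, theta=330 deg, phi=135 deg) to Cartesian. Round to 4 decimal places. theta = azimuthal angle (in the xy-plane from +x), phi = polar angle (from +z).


x = 9 * sin(135) * cos(330) = 5.5114
y = 9 * sin(135) * sin(330) = -3.182
z = 9 * cos(135) = -6.364

(5.5114, -3.182, -6.364)


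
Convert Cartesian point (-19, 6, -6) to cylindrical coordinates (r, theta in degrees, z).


r = sqrt((-19)^2 + 6^2) = 19.9249
theta = atan2(6, -19) = 162.4744 deg
z = -6

r = 19.9249, theta = 162.4744 deg, z = -6


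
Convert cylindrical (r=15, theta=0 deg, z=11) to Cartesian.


x = 15 * cos(0) = 15
y = 15 * sin(0) = 0
z = 11

(15, 0, 11)


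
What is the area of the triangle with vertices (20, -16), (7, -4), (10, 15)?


Area = |x1(y2-y3) + x2(y3-y1) + x3(y1-y2)| / 2
= |20*(-4-15) + 7*(15--16) + 10*(-16--4)| / 2
= 141.5

141.5


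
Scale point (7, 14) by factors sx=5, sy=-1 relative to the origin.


Scaling: (x*sx, y*sy) = (7*5, 14*-1) = (35, -14)

(35, -14)


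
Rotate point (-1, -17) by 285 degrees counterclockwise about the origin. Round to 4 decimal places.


x' = -1*cos(285) - -17*sin(285) = -16.6796
y' = -1*sin(285) + -17*cos(285) = -3.434

(-16.6796, -3.434)


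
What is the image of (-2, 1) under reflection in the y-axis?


Reflection across y-axis: (x, y) -> (-x, y)
(-2, 1) -> (2, 1)

(2, 1)


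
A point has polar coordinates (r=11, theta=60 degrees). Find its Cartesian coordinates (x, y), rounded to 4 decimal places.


x = 11 * cos(60) = 5.5
y = 11 * sin(60) = 9.5263

(5.5, 9.5263)


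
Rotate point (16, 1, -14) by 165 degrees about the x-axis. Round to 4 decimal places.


x' = 16
y' = 1*cos(165) - -14*sin(165) = 2.6575
z' = 1*sin(165) + -14*cos(165) = 13.7818

(16, 2.6575, 13.7818)


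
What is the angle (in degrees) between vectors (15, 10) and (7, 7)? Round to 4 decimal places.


dot = 15*7 + 10*7 = 175
|u| = 18.0278, |v| = 9.8995
cos(angle) = 0.9806
angle = 11.3099 degrees

11.3099 degrees


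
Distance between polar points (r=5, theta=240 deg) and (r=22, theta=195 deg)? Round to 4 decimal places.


d = sqrt(r1^2 + r2^2 - 2*r1*r2*cos(t2-t1))
d = sqrt(5^2 + 22^2 - 2*5*22*cos(195-240)) = 18.7999

18.7999


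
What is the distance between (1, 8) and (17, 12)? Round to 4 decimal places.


d = sqrt((17-1)^2 + (12-8)^2) = 16.4924

16.4924


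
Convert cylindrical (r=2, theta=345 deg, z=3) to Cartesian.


x = 2 * cos(345) = 1.9319
y = 2 * sin(345) = -0.5176
z = 3

(1.9319, -0.5176, 3)


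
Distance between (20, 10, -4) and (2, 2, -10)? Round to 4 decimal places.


d = sqrt((2-20)^2 + (2-10)^2 + (-10--4)^2) = 20.5913

20.5913


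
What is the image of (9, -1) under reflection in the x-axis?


Reflection across x-axis: (x, y) -> (x, -y)
(9, -1) -> (9, 1)

(9, 1)


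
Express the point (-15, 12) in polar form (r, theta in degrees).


r = sqrt((-15)^2 + 12^2) = 19.2094
theta = atan2(12, -15) = 141.3402 degrees

r = 19.2094, theta = 141.3402 degrees


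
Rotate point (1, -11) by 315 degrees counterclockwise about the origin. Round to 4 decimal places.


x' = 1*cos(315) - -11*sin(315) = -7.0711
y' = 1*sin(315) + -11*cos(315) = -8.4853

(-7.0711, -8.4853)


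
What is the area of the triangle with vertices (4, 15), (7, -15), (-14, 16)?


Area = |x1(y2-y3) + x2(y3-y1) + x3(y1-y2)| / 2
= |4*(-15-16) + 7*(16-15) + -14*(15--15)| / 2
= 268.5

268.5


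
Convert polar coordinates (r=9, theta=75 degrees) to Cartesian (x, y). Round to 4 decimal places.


x = 9 * cos(75) = 2.3294
y = 9 * sin(75) = 8.6933

(2.3294, 8.6933)


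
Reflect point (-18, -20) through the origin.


Reflection through origin: (x, y) -> (-x, -y)
(-18, -20) -> (18, 20)

(18, 20)


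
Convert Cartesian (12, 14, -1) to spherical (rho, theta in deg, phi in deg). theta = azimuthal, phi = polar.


rho = sqrt(12^2 + 14^2 + (-1)^2) = 18.4662
theta = atan2(14, 12) = 49.3987 deg
phi = acos(-1/18.4662) = 93.1043 deg

rho = 18.4662, theta = 49.3987 deg, phi = 93.1043 deg


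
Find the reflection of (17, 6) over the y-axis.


Reflection across y-axis: (x, y) -> (-x, y)
(17, 6) -> (-17, 6)

(-17, 6)


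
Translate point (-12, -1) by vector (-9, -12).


Translation: (x+dx, y+dy) = (-12+-9, -1+-12) = (-21, -13)

(-21, -13)


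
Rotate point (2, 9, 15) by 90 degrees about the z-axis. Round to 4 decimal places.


x' = 2*cos(90) - 9*sin(90) = -9
y' = 2*sin(90) + 9*cos(90) = 2
z' = 15

(-9, 2, 15)


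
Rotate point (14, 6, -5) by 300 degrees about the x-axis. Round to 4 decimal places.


x' = 14
y' = 6*cos(300) - -5*sin(300) = -1.3301
z' = 6*sin(300) + -5*cos(300) = -7.6962

(14, -1.3301, -7.6962)


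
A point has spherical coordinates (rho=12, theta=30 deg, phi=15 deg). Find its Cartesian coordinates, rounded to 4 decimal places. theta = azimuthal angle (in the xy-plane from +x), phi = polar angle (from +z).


x = 12 * sin(15) * cos(30) = 2.6897
y = 12 * sin(15) * sin(30) = 1.5529
z = 12 * cos(15) = 11.5911

(2.6897, 1.5529, 11.5911)


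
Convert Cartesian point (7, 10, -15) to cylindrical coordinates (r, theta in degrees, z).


r = sqrt(7^2 + 10^2) = 12.2066
theta = atan2(10, 7) = 55.008 deg
z = -15

r = 12.2066, theta = 55.008 deg, z = -15


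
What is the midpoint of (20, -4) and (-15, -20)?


Midpoint = ((20+-15)/2, (-4+-20)/2) = (2.5, -12)

(2.5, -12)


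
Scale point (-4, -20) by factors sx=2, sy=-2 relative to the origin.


Scaling: (x*sx, y*sy) = (-4*2, -20*-2) = (-8, 40)

(-8, 40)


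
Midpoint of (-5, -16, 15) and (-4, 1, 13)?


Midpoint = ((-5+-4)/2, (-16+1)/2, (15+13)/2) = (-4.5, -7.5, 14)

(-4.5, -7.5, 14)


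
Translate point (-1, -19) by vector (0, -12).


Translation: (x+dx, y+dy) = (-1+0, -19+-12) = (-1, -31)

(-1, -31)


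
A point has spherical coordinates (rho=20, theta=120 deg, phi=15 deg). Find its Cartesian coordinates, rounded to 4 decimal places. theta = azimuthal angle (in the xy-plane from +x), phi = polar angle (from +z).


x = 20 * sin(15) * cos(120) = -2.5882
y = 20 * sin(15) * sin(120) = 4.4829
z = 20 * cos(15) = 19.3185

(-2.5882, 4.4829, 19.3185)


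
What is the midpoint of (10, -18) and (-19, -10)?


Midpoint = ((10+-19)/2, (-18+-10)/2) = (-4.5, -14)

(-4.5, -14)


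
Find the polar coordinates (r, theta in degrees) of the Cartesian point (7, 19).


r = sqrt(7^2 + 19^2) = 20.2485
theta = atan2(19, 7) = 69.7751 degrees

r = 20.2485, theta = 69.7751 degrees


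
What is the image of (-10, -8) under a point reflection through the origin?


Reflection through origin: (x, y) -> (-x, -y)
(-10, -8) -> (10, 8)

(10, 8)


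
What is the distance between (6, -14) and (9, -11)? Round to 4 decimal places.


d = sqrt((9-6)^2 + (-11--14)^2) = 4.2426

4.2426


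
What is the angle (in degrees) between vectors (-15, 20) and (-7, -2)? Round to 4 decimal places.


dot = -15*-7 + 20*-2 = 65
|u| = 25, |v| = 7.2801
cos(angle) = 0.3571
angle = 69.0755 degrees

69.0755 degrees


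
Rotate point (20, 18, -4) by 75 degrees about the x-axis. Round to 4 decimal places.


x' = 20
y' = 18*cos(75) - -4*sin(75) = 8.5224
z' = 18*sin(75) + -4*cos(75) = 16.3514

(20, 8.5224, 16.3514)


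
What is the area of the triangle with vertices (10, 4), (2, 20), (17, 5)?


Area = |x1(y2-y3) + x2(y3-y1) + x3(y1-y2)| / 2
= |10*(20-5) + 2*(5-4) + 17*(4-20)| / 2
= 60

60


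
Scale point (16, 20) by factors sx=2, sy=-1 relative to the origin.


Scaling: (x*sx, y*sy) = (16*2, 20*-1) = (32, -20)

(32, -20)


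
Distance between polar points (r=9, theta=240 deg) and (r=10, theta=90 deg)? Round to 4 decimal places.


d = sqrt(r1^2 + r2^2 - 2*r1*r2*cos(t2-t1))
d = sqrt(9^2 + 10^2 - 2*9*10*cos(90-240)) = 18.3544

18.3544


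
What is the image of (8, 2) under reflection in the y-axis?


Reflection across y-axis: (x, y) -> (-x, y)
(8, 2) -> (-8, 2)

(-8, 2)


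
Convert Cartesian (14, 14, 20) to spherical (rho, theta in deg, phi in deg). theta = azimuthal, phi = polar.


rho = sqrt(14^2 + 14^2 + 20^2) = 28.1425
theta = atan2(14, 14) = 45 deg
phi = acos(20/28.1425) = 44.7106 deg

rho = 28.1425, theta = 45 deg, phi = 44.7106 deg


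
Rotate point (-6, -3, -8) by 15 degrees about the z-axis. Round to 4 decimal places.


x' = -6*cos(15) - -3*sin(15) = -5.0191
y' = -6*sin(15) + -3*cos(15) = -4.4507
z' = -8

(-5.0191, -4.4507, -8)


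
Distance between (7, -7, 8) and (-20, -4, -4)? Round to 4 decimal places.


d = sqrt((-20-7)^2 + (-4--7)^2 + (-4-8)^2) = 29.6985

29.6985


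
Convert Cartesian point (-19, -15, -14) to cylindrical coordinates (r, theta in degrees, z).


r = sqrt((-19)^2 + (-15)^2) = 24.2074
theta = atan2(-15, -19) = 218.2902 deg
z = -14

r = 24.2074, theta = 218.2902 deg, z = -14


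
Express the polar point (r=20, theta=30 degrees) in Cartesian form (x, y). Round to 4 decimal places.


x = 20 * cos(30) = 17.3205
y = 20 * sin(30) = 10

(17.3205, 10)


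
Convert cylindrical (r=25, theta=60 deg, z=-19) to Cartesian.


x = 25 * cos(60) = 12.5
y = 25 * sin(60) = 21.6506
z = -19

(12.5, 21.6506, -19)


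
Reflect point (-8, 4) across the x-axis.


Reflection across x-axis: (x, y) -> (x, -y)
(-8, 4) -> (-8, -4)

(-8, -4)


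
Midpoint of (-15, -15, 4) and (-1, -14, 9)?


Midpoint = ((-15+-1)/2, (-15+-14)/2, (4+9)/2) = (-8, -14.5, 6.5)

(-8, -14.5, 6.5)


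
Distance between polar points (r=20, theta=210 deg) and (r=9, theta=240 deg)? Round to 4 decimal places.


d = sqrt(r1^2 + r2^2 - 2*r1*r2*cos(t2-t1))
d = sqrt(20^2 + 9^2 - 2*20*9*cos(240-210)) = 13.0089

13.0089


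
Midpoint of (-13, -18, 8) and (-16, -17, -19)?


Midpoint = ((-13+-16)/2, (-18+-17)/2, (8+-19)/2) = (-14.5, -17.5, -5.5)

(-14.5, -17.5, -5.5)


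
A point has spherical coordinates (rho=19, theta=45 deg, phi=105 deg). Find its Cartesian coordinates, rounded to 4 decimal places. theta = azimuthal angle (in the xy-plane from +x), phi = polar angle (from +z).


x = 19 * sin(105) * cos(45) = 12.9772
y = 19 * sin(105) * sin(45) = 12.9772
z = 19 * cos(105) = -4.9176

(12.9772, 12.9772, -4.9176)


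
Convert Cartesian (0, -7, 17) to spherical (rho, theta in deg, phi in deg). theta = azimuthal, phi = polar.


rho = sqrt(0^2 + (-7)^2 + 17^2) = 18.3848
theta = atan2(-7, 0) = 270 deg
phi = acos(17/18.3848) = 22.3801 deg

rho = 18.3848, theta = 270 deg, phi = 22.3801 deg


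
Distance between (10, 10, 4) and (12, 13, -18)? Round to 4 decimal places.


d = sqrt((12-10)^2 + (13-10)^2 + (-18-4)^2) = 22.2935

22.2935


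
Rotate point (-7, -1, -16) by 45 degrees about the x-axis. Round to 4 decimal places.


x' = -7
y' = -1*cos(45) - -16*sin(45) = 10.6066
z' = -1*sin(45) + -16*cos(45) = -12.0208

(-7, 10.6066, -12.0208)


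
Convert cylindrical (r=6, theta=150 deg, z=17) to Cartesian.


x = 6 * cos(150) = -5.1962
y = 6 * sin(150) = 3
z = 17

(-5.1962, 3, 17)


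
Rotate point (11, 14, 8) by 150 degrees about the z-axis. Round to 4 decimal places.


x' = 11*cos(150) - 14*sin(150) = -16.5263
y' = 11*sin(150) + 14*cos(150) = -6.6244
z' = 8

(-16.5263, -6.6244, 8)


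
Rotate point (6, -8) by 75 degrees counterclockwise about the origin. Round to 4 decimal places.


x' = 6*cos(75) - -8*sin(75) = 9.2803
y' = 6*sin(75) + -8*cos(75) = 3.725

(9.2803, 3.725)


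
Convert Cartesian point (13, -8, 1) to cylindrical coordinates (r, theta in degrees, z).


r = sqrt(13^2 + (-8)^2) = 15.2643
theta = atan2(-8, 13) = 328.3925 deg
z = 1

r = 15.2643, theta = 328.3925 deg, z = 1


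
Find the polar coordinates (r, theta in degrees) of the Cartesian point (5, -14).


r = sqrt(5^2 + (-14)^2) = 14.8661
theta = atan2(-14, 5) = 289.6538 degrees

r = 14.8661, theta = 289.6538 degrees


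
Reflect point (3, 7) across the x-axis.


Reflection across x-axis: (x, y) -> (x, -y)
(3, 7) -> (3, -7)

(3, -7)


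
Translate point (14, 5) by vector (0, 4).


Translation: (x+dx, y+dy) = (14+0, 5+4) = (14, 9)

(14, 9)


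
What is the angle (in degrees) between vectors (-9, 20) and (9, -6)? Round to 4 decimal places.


dot = -9*9 + 20*-6 = -201
|u| = 21.9317, |v| = 10.8167
cos(angle) = -0.8473
angle = 147.9178 degrees

147.9178 degrees


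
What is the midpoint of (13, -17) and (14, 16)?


Midpoint = ((13+14)/2, (-17+16)/2) = (13.5, -0.5)

(13.5, -0.5)


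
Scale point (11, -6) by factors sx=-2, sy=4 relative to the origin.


Scaling: (x*sx, y*sy) = (11*-2, -6*4) = (-22, -24)

(-22, -24)


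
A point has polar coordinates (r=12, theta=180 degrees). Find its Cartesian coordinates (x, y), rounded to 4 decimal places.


x = 12 * cos(180) = -12
y = 12 * sin(180) = 0

(-12, 0)


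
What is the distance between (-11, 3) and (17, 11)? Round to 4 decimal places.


d = sqrt((17--11)^2 + (11-3)^2) = 29.1204

29.1204


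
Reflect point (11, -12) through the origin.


Reflection through origin: (x, y) -> (-x, -y)
(11, -12) -> (-11, 12)

(-11, 12)


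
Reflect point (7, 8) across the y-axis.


Reflection across y-axis: (x, y) -> (-x, y)
(7, 8) -> (-7, 8)

(-7, 8)


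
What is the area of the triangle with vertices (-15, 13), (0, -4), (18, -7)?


Area = |x1(y2-y3) + x2(y3-y1) + x3(y1-y2)| / 2
= |-15*(-4--7) + 0*(-7-13) + 18*(13--4)| / 2
= 130.5

130.5


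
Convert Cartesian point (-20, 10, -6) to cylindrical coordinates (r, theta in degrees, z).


r = sqrt((-20)^2 + 10^2) = 22.3607
theta = atan2(10, -20) = 153.4349 deg
z = -6

r = 22.3607, theta = 153.4349 deg, z = -6


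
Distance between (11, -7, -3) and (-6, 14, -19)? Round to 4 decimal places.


d = sqrt((-6-11)^2 + (14--7)^2 + (-19--3)^2) = 31.4006

31.4006


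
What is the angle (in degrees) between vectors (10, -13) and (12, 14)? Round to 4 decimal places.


dot = 10*12 + -13*14 = -62
|u| = 16.4012, |v| = 18.4391
cos(angle) = -0.205
angle = 101.8301 degrees

101.8301 degrees


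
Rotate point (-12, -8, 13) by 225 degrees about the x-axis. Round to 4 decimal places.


x' = -12
y' = -8*cos(225) - 13*sin(225) = 14.8492
z' = -8*sin(225) + 13*cos(225) = -3.5355

(-12, 14.8492, -3.5355)


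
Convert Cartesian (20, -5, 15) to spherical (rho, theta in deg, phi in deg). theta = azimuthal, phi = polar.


rho = sqrt(20^2 + (-5)^2 + 15^2) = 25.4951
theta = atan2(-5, 20) = 345.9638 deg
phi = acos(15/25.4951) = 53.9601 deg

rho = 25.4951, theta = 345.9638 deg, phi = 53.9601 deg


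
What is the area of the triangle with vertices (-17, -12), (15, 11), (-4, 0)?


Area = |x1(y2-y3) + x2(y3-y1) + x3(y1-y2)| / 2
= |-17*(11-0) + 15*(0--12) + -4*(-12-11)| / 2
= 42.5

42.5


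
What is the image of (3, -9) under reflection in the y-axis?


Reflection across y-axis: (x, y) -> (-x, y)
(3, -9) -> (-3, -9)

(-3, -9)


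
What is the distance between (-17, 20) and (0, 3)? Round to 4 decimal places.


d = sqrt((0--17)^2 + (3-20)^2) = 24.0416

24.0416


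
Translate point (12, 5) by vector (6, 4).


Translation: (x+dx, y+dy) = (12+6, 5+4) = (18, 9)

(18, 9)


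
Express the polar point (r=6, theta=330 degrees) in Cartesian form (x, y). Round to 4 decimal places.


x = 6 * cos(330) = 5.1962
y = 6 * sin(330) = -3

(5.1962, -3)


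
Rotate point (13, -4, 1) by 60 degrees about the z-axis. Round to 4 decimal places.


x' = 13*cos(60) - -4*sin(60) = 9.9641
y' = 13*sin(60) + -4*cos(60) = 9.2583
z' = 1

(9.9641, 9.2583, 1)


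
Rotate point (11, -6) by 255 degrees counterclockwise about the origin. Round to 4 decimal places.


x' = 11*cos(255) - -6*sin(255) = -8.6426
y' = 11*sin(255) + -6*cos(255) = -9.0723

(-8.6426, -9.0723)


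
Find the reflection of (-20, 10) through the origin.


Reflection through origin: (x, y) -> (-x, -y)
(-20, 10) -> (20, -10)

(20, -10)


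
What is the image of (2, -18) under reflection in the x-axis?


Reflection across x-axis: (x, y) -> (x, -y)
(2, -18) -> (2, 18)

(2, 18)


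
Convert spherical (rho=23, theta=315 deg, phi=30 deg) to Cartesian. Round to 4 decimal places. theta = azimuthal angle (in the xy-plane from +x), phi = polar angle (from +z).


x = 23 * sin(30) * cos(315) = 8.1317
y = 23 * sin(30) * sin(315) = -8.1317
z = 23 * cos(30) = 19.9186

(8.1317, -8.1317, 19.9186)


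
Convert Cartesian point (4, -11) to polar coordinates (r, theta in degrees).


r = sqrt(4^2 + (-11)^2) = 11.7047
theta = atan2(-11, 4) = 289.9831 degrees

r = 11.7047, theta = 289.9831 degrees


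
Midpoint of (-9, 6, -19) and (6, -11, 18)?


Midpoint = ((-9+6)/2, (6+-11)/2, (-19+18)/2) = (-1.5, -2.5, -0.5)

(-1.5, -2.5, -0.5)


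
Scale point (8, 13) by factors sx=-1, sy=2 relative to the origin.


Scaling: (x*sx, y*sy) = (8*-1, 13*2) = (-8, 26)

(-8, 26)


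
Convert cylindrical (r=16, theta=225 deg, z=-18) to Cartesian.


x = 16 * cos(225) = -11.3137
y = 16 * sin(225) = -11.3137
z = -18

(-11.3137, -11.3137, -18)


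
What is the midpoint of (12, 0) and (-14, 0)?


Midpoint = ((12+-14)/2, (0+0)/2) = (-1, 0)

(-1, 0)


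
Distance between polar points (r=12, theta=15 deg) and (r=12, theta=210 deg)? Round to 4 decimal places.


d = sqrt(r1^2 + r2^2 - 2*r1*r2*cos(t2-t1))
d = sqrt(12^2 + 12^2 - 2*12*12*cos(210-15)) = 23.7947

23.7947


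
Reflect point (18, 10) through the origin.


Reflection through origin: (x, y) -> (-x, -y)
(18, 10) -> (-18, -10)

(-18, -10)


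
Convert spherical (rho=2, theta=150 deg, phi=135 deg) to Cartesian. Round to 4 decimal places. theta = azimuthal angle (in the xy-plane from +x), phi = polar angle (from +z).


x = 2 * sin(135) * cos(150) = -1.2247
y = 2 * sin(135) * sin(150) = 0.7071
z = 2 * cos(135) = -1.4142

(-1.2247, 0.7071, -1.4142)


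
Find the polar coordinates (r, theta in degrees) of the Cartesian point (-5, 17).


r = sqrt((-5)^2 + 17^2) = 17.72
theta = atan2(17, -5) = 106.3895 degrees

r = 17.72, theta = 106.3895 degrees


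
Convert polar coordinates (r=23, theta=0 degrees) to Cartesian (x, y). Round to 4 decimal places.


x = 23 * cos(0) = 23
y = 23 * sin(0) = 0

(23, 0)


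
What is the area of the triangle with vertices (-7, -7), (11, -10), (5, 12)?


Area = |x1(y2-y3) + x2(y3-y1) + x3(y1-y2)| / 2
= |-7*(-10-12) + 11*(12--7) + 5*(-7--10)| / 2
= 189

189


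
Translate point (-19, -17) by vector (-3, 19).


Translation: (x+dx, y+dy) = (-19+-3, -17+19) = (-22, 2)

(-22, 2)


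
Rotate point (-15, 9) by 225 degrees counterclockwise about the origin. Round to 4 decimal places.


x' = -15*cos(225) - 9*sin(225) = 16.9706
y' = -15*sin(225) + 9*cos(225) = 4.2426

(16.9706, 4.2426)


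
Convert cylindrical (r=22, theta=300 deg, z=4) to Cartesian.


x = 22 * cos(300) = 11
y = 22 * sin(300) = -19.0526
z = 4

(11, -19.0526, 4)


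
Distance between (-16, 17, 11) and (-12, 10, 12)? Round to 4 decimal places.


d = sqrt((-12--16)^2 + (10-17)^2 + (12-11)^2) = 8.124

8.124


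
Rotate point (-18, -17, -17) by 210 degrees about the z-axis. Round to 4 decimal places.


x' = -18*cos(210) - -17*sin(210) = 7.0885
y' = -18*sin(210) + -17*cos(210) = 23.7224
z' = -17

(7.0885, 23.7224, -17)


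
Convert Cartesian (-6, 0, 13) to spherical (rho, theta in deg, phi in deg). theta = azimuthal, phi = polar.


rho = sqrt((-6)^2 + 0^2 + 13^2) = 14.3178
theta = atan2(0, -6) = 180 deg
phi = acos(13/14.3178) = 24.7751 deg

rho = 14.3178, theta = 180 deg, phi = 24.7751 deg


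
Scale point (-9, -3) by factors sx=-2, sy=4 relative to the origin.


Scaling: (x*sx, y*sy) = (-9*-2, -3*4) = (18, -12)

(18, -12)


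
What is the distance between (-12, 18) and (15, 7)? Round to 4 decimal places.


d = sqrt((15--12)^2 + (7-18)^2) = 29.1548

29.1548


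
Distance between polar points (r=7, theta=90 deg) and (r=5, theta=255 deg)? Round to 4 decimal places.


d = sqrt(r1^2 + r2^2 - 2*r1*r2*cos(t2-t1))
d = sqrt(7^2 + 5^2 - 2*7*5*cos(255-90)) = 11.9002

11.9002


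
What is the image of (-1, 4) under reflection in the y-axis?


Reflection across y-axis: (x, y) -> (-x, y)
(-1, 4) -> (1, 4)

(1, 4)


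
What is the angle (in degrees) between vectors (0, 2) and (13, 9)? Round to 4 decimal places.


dot = 0*13 + 2*9 = 18
|u| = 2, |v| = 15.8114
cos(angle) = 0.5692
angle = 55.3048 degrees

55.3048 degrees


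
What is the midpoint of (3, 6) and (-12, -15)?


Midpoint = ((3+-12)/2, (6+-15)/2) = (-4.5, -4.5)

(-4.5, -4.5)


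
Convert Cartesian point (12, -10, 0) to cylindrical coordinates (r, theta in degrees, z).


r = sqrt(12^2 + (-10)^2) = 15.6205
theta = atan2(-10, 12) = 320.1944 deg
z = 0

r = 15.6205, theta = 320.1944 deg, z = 0


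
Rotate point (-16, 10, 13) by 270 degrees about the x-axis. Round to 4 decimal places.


x' = -16
y' = 10*cos(270) - 13*sin(270) = 13
z' = 10*sin(270) + 13*cos(270) = -10

(-16, 13, -10)


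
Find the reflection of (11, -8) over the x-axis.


Reflection across x-axis: (x, y) -> (x, -y)
(11, -8) -> (11, 8)

(11, 8)


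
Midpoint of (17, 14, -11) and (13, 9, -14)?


Midpoint = ((17+13)/2, (14+9)/2, (-11+-14)/2) = (15, 11.5, -12.5)

(15, 11.5, -12.5)


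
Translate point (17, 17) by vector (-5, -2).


Translation: (x+dx, y+dy) = (17+-5, 17+-2) = (12, 15)

(12, 15)


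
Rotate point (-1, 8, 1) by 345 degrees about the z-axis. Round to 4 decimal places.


x' = -1*cos(345) - 8*sin(345) = 1.1046
y' = -1*sin(345) + 8*cos(345) = 7.9862
z' = 1

(1.1046, 7.9862, 1)


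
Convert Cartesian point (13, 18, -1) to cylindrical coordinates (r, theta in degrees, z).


r = sqrt(13^2 + 18^2) = 22.2036
theta = atan2(18, 13) = 54.1623 deg
z = -1

r = 22.2036, theta = 54.1623 deg, z = -1


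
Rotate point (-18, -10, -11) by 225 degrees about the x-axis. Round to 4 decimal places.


x' = -18
y' = -10*cos(225) - -11*sin(225) = -0.7071
z' = -10*sin(225) + -11*cos(225) = 14.8492

(-18, -0.7071, 14.8492)


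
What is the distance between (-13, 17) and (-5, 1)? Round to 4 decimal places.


d = sqrt((-5--13)^2 + (1-17)^2) = 17.8885

17.8885


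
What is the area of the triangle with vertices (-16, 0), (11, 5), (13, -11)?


Area = |x1(y2-y3) + x2(y3-y1) + x3(y1-y2)| / 2
= |-16*(5--11) + 11*(-11-0) + 13*(0-5)| / 2
= 221

221


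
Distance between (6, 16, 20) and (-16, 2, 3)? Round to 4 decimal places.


d = sqrt((-16-6)^2 + (2-16)^2 + (3-20)^2) = 31.1288

31.1288


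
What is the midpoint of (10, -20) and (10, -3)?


Midpoint = ((10+10)/2, (-20+-3)/2) = (10, -11.5)

(10, -11.5)


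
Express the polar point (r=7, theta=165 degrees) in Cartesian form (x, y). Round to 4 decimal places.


x = 7 * cos(165) = -6.7615
y = 7 * sin(165) = 1.8117

(-6.7615, 1.8117)


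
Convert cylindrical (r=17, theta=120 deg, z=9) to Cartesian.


x = 17 * cos(120) = -8.5
y = 17 * sin(120) = 14.7224
z = 9

(-8.5, 14.7224, 9)


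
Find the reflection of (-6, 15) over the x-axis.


Reflection across x-axis: (x, y) -> (x, -y)
(-6, 15) -> (-6, -15)

(-6, -15)


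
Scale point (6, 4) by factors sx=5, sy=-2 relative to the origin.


Scaling: (x*sx, y*sy) = (6*5, 4*-2) = (30, -8)

(30, -8)


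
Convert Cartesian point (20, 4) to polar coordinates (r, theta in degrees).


r = sqrt(20^2 + 4^2) = 20.3961
theta = atan2(4, 20) = 11.3099 degrees

r = 20.3961, theta = 11.3099 degrees


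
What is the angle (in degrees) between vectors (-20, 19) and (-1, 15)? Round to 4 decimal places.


dot = -20*-1 + 19*15 = 305
|u| = 27.5862, |v| = 15.0333
cos(angle) = 0.7355
angle = 42.6547 degrees

42.6547 degrees


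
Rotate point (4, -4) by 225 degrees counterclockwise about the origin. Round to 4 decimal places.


x' = 4*cos(225) - -4*sin(225) = -5.6569
y' = 4*sin(225) + -4*cos(225) = 0

(-5.6569, 0)


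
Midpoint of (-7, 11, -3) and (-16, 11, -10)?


Midpoint = ((-7+-16)/2, (11+11)/2, (-3+-10)/2) = (-11.5, 11, -6.5)

(-11.5, 11, -6.5)


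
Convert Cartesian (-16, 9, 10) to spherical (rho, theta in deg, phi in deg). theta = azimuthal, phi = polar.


rho = sqrt((-16)^2 + 9^2 + 10^2) = 20.9045
theta = atan2(9, -16) = 150.6422 deg
phi = acos(10/20.9045) = 61.4213 deg

rho = 20.9045, theta = 150.6422 deg, phi = 61.4213 deg


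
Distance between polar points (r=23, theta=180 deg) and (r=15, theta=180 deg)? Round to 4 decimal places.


d = sqrt(r1^2 + r2^2 - 2*r1*r2*cos(t2-t1))
d = sqrt(23^2 + 15^2 - 2*23*15*cos(180-180)) = 8

8


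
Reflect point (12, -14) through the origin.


Reflection through origin: (x, y) -> (-x, -y)
(12, -14) -> (-12, 14)

(-12, 14)


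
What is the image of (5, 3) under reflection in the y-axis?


Reflection across y-axis: (x, y) -> (-x, y)
(5, 3) -> (-5, 3)

(-5, 3)


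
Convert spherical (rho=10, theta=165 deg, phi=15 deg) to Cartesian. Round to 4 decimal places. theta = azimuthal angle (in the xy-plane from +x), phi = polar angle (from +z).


x = 10 * sin(15) * cos(165) = -2.5
y = 10 * sin(15) * sin(165) = 0.6699
z = 10 * cos(15) = 9.6593

(-2.5, 0.6699, 9.6593)


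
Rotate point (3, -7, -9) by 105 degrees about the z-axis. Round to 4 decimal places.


x' = 3*cos(105) - -7*sin(105) = 5.985
y' = 3*sin(105) + -7*cos(105) = 4.7095
z' = -9

(5.985, 4.7095, -9)


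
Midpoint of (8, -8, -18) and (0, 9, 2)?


Midpoint = ((8+0)/2, (-8+9)/2, (-18+2)/2) = (4, 0.5, -8)

(4, 0.5, -8)


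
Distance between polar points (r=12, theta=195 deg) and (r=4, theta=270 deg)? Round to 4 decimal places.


d = sqrt(r1^2 + r2^2 - 2*r1*r2*cos(t2-t1))
d = sqrt(12^2 + 4^2 - 2*12*4*cos(270-195)) = 11.6255

11.6255


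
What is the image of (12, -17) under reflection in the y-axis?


Reflection across y-axis: (x, y) -> (-x, y)
(12, -17) -> (-12, -17)

(-12, -17)


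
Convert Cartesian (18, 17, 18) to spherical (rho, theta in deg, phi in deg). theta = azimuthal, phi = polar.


rho = sqrt(18^2 + 17^2 + 18^2) = 30.6105
theta = atan2(17, 18) = 43.3634 deg
phi = acos(18/30.6105) = 53.9824 deg

rho = 30.6105, theta = 43.3634 deg, phi = 53.9824 deg


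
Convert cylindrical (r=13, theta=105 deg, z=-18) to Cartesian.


x = 13 * cos(105) = -3.3646
y = 13 * sin(105) = 12.557
z = -18

(-3.3646, 12.557, -18)


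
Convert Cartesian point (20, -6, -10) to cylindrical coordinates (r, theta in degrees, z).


r = sqrt(20^2 + (-6)^2) = 20.8806
theta = atan2(-6, 20) = 343.3008 deg
z = -10

r = 20.8806, theta = 343.3008 deg, z = -10


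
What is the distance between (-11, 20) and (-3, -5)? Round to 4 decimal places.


d = sqrt((-3--11)^2 + (-5-20)^2) = 26.2488

26.2488


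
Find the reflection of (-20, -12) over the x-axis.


Reflection across x-axis: (x, y) -> (x, -y)
(-20, -12) -> (-20, 12)

(-20, 12)


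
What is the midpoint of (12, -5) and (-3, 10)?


Midpoint = ((12+-3)/2, (-5+10)/2) = (4.5, 2.5)

(4.5, 2.5)


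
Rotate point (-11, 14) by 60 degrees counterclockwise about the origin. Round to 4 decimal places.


x' = -11*cos(60) - 14*sin(60) = -17.6244
y' = -11*sin(60) + 14*cos(60) = -2.5263

(-17.6244, -2.5263)


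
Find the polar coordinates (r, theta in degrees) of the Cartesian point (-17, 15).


r = sqrt((-17)^2 + 15^2) = 22.6716
theta = atan2(15, -17) = 138.5763 degrees

r = 22.6716, theta = 138.5763 degrees


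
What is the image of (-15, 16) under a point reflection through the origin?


Reflection through origin: (x, y) -> (-x, -y)
(-15, 16) -> (15, -16)

(15, -16)


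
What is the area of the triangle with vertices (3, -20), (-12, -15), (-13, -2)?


Area = |x1(y2-y3) + x2(y3-y1) + x3(y1-y2)| / 2
= |3*(-15--2) + -12*(-2--20) + -13*(-20--15)| / 2
= 95

95


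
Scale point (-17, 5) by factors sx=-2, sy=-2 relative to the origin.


Scaling: (x*sx, y*sy) = (-17*-2, 5*-2) = (34, -10)

(34, -10)
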